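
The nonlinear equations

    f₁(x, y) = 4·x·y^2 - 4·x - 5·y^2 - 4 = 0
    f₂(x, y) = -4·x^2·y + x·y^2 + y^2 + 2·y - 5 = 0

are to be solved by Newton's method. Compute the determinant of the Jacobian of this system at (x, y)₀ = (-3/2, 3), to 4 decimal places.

J = [[4·y^2 - 4, 8·x·y - 10·y], [-8·x·y + y^2, -4·x^2 + 2·x·y + 2·y + 2]].
At the point, J = [[32.0000, -66.0000], [45.0000, -10.0000]].
det J = 2650.0000.

2650.0000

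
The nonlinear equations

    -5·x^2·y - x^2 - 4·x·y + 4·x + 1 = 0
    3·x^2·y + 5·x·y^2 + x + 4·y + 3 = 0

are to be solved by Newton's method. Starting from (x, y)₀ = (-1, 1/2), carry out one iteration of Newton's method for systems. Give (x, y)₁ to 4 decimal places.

At (-1, 1/2): F = (-4.5000, 4.2500).
Jacobian J = [[-10·x·y - 2·x - 4·y + 4, -5·x^2 - 4·x], [6·x·y + 5·y^2 + 1, 3·x^2 + 10·x·y + 4]].
At the point, J = [[9.0000, -1.0000], [-0.7500, 2.0000]] (det J = 17.2500).
Solving J·Δ = −F gives Δ = (0.2754, -2.0217).
Then the next iterate is (x, y)₁ = (-0.7246, -1.5217).

(-0.7246, -1.5217)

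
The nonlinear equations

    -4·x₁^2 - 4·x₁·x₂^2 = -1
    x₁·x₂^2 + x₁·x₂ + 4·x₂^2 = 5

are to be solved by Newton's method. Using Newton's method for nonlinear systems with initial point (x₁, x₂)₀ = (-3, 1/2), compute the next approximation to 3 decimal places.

(-0.473, -1.677)

At (-3, 1/2): F = (-32.000, -6.250).
Jacobian J = [[-8·x₁ - 4·x₂^2, -8·x₁·x₂], [x₂^2 + x₂, 2·x₁·x₂ + x₁ + 8·x₂]].
At the point, J = [[23.000, 12.000], [0.750, -2.000]] (det J = -55.000).
Solving J·Δ = −F gives Δ = (2.527, -2.177).
Then the next iterate is (x₁, x₂)₁ = (-0.473, -1.677).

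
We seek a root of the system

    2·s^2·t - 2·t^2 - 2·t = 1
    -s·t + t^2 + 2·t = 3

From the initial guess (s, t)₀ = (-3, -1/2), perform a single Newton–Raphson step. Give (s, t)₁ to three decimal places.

At (-3, -1/2): F = (-9.500, -5.250).
Jacobian J = [[4·s·t, 2·s^2 - 4·t - 2], [-t, -s + 2·t + 2]].
At the point, J = [[6.000, 18.000], [0.500, 4.000]] (det J = 15.000).
Solving J·Δ = −F gives Δ = (-3.767, 1.783).
Then the next iterate is (s, t)₁ = (-6.767, 1.283).

(-6.767, 1.283)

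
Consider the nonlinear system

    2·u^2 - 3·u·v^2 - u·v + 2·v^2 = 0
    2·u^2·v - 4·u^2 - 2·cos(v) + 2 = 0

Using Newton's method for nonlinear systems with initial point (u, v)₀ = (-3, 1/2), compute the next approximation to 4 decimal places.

At (-3, 1/2): F = (22.2500, -26.755165).
Jacobian J = [[4·u - 3·v^2 - v, -6·u·v - u + 4·v], [4·u·v - 8·u, 2·u^2 + 2·sin(v)]].
At the point, J = [[-13.2500, 14.0000], [18.0000, 18.958851]] (det J = -503.204777).
Solving J·Δ = −F gives Δ = (1.5827, -0.0914).
Then the next iterate is (u, v)₁ = (-1.4173, 0.4086).

(-1.4173, 0.4086)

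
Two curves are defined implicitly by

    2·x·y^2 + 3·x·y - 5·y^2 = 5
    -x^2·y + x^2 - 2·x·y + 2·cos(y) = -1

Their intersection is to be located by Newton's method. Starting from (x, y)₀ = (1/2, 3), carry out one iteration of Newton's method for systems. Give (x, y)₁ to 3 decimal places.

(0.297, 1.135)

At (1/2, 3): F = (-36.500, -4.47998).
Jacobian J = [[2·y^2 + 3·y, 4·x·y + 3·x - 10·y], [-2·x·y + 2·x - 2·y, -x^2 - 2·x - 2·sin(y)]].
At the point, J = [[27.000, -22.500], [-8.000, -1.53224]] (det J = -221.37048).
Solving J·Δ = −F gives Δ = (-0.203, -1.865).
Then the next iterate is (x, y)₁ = (0.297, 1.135).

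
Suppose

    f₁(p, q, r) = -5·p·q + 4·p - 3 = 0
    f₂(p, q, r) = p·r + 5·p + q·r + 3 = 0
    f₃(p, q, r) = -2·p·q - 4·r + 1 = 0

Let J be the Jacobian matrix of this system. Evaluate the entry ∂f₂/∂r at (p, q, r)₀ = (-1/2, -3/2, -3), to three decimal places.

-2.000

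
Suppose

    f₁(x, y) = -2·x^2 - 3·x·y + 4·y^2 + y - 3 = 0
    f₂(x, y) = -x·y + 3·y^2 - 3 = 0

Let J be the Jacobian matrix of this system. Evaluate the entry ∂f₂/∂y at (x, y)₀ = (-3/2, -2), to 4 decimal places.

-10.5000

∂f₂/∂y = -x + 6·y.
At (-3/2, -2) this is -10.5000.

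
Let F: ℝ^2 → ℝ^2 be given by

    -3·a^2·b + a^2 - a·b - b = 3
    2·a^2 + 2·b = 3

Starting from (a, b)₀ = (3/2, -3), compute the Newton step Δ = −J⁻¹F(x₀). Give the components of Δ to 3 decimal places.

(-0.102, 2.556)

At (3/2, -3): F = (27.000, -4.500).
Jacobian J = [[-6·a·b + 2·a - b, -3·a^2 - a - 1], [4·a, 2]].
At the point, J = [[33.000, -9.250], [6.000, 2.000]] (det J = 121.500).
Solving J·Δ = −F gives Δ = (-0.102, 2.556).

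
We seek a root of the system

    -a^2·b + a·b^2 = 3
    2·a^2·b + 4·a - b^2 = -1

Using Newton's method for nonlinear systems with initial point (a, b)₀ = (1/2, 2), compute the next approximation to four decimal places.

(0.7500, 2.5714)

At (1/2, 2): F = (-1.5000, 0.0000).
Jacobian J = [[-2·a·b + b^2, -a^2 + 2·a·b], [4·a·b + 4, 2·a^2 - 2·b]].
At the point, J = [[2.0000, 1.7500], [8.0000, -3.5000]] (det J = -21.0000).
Solving J·Δ = −F gives Δ = (0.2500, 0.5714).
Then the next iterate is (a, b)₁ = (0.7500, 2.5714).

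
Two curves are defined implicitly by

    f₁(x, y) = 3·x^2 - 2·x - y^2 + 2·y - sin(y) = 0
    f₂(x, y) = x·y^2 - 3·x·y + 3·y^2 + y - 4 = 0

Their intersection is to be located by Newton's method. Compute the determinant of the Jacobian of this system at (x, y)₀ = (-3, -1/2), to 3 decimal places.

-203.714

J = [[6·x - 2, -2·y - cos(y) + 2], [y^2 - 3·y, 2·x·y - 3·x + 6·y + 1]].
At the point, J = [[-20.000, 2.12242], [1.750, 10.000]].
det J = -203.714.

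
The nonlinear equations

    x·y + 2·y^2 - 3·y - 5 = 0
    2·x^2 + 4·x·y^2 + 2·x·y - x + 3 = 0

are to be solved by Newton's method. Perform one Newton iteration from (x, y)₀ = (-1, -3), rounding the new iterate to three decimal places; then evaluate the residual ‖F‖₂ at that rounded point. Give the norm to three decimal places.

5.144

At (-1, -3): F = (25.000, -24.000).
Jacobian J = [[y, x + 4·y - 3], [4·x + 4·y^2 + 2·y - 1, 8·x·y + 2·x]].
At the point, J = [[-3.000, -16.000], [25.000, 22.000]] (det J = 334.000).
Solving J·Δ = −F gives Δ = (-0.497, 1.656).
Then the next iterate is (x, y)₁ = (-1.497, -1.344).
Re-evaluating at (-1.497, -1.344): F = (4.65664, 2.18661), so ‖F‖₂ = 5.144.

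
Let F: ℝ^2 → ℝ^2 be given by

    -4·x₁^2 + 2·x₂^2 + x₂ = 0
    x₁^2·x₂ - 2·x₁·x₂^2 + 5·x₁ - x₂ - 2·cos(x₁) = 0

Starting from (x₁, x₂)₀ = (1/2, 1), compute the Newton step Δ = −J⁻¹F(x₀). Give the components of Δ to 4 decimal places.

(-0.0344, -0.4275)

At (1/2, 1): F = (2.0000, -1.005165).
Jacobian J = [[-8·x₁, 4·x₂ + 1], [2·x₁·x₂ - 2·x₂^2 + 2·sin(x₁) + 5, x₁^2 - 4·x₁·x₂ - 1]].
At the point, J = [[-4.0000, 5.0000], [4.958851, -2.7500]] (det J = -13.794255).
Solving J·Δ = −F gives Δ = (-0.0344, -0.4275).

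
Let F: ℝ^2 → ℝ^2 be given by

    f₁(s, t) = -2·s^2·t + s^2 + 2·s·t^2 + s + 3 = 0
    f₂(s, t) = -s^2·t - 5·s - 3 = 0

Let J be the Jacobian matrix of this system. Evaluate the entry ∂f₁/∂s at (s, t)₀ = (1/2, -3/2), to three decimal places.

∂f₁/∂s = -4·s·t + 2·s + 2·t^2 + 1.
At (1/2, -3/2) this is 9.500.

9.500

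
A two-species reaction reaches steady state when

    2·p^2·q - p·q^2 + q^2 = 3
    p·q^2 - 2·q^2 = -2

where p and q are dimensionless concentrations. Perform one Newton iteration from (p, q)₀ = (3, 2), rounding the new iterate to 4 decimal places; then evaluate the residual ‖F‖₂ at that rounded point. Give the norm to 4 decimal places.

7.0401

At (3, 2): F = (25.0000, 6.0000).
Jacobian J = [[4·p·q - q^2, 2·p^2 - 2·p·q + 2·q], [q^2, 2·p·q - 4·q]].
At the point, J = [[20.0000, 10.0000], [4.0000, 4.0000]] (det J = 40.0000).
Solving J·Δ = −F gives Δ = (-1.0000, -0.5000).
Then the next iterate is (p, q)₁ = (2.0000, 1.5000).
Re-evaluating at (2.0000, 1.5000): F = (6.7500, 2.0000), so ‖F‖₂ = 7.0401.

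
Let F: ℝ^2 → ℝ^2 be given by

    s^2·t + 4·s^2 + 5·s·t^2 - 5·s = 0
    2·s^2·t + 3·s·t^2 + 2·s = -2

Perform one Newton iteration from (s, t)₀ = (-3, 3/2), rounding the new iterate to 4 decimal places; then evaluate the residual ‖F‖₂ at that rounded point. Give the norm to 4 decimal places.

144.0050

At (-3, 3/2): F = (30.7500, 2.7500).
Jacobian J = [[2·s·t + 8·s + 5·t^2 - 5, s^2 + 10·s·t], [4·s·t + 3·t^2 + 2, 2·s^2 + 6·s·t]].
At the point, J = [[-26.7500, -36.0000], [-9.2500, -9.0000]] (det J = -92.2500).
Solving J·Δ = −F gives Δ = (-1.9268, 2.2859).
Then the next iterate is (s, t)₁ = (-4.9268, 3.7859).
Re-evaluating at (-4.9268, 3.7859): F = (-139.456138, -35.908633), so ‖F‖₂ = 144.0050.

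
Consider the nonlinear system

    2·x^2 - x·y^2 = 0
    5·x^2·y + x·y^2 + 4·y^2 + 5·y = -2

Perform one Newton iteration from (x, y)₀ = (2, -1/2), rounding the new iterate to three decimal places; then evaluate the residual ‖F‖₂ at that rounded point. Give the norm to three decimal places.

At (2, -1/2): F = (7.500, -9.000).
Jacobian J = [[4·x - y^2, -2·x·y], [10·x·y + y^2, 5·x^2 + 2·x·y + 8·y + 5]].
At the point, J = [[7.750, 2.000], [-9.750, 19.000]] (det J = 166.750).
Solving J·Δ = −F gives Δ = (-0.963, -0.020).
Then the next iterate is (x, y)₁ = (1.037, -0.520).
Re-evaluating at (1.037, -0.520): F = (1.87033, -2.03395), so ‖F‖₂ = 2.763.

2.763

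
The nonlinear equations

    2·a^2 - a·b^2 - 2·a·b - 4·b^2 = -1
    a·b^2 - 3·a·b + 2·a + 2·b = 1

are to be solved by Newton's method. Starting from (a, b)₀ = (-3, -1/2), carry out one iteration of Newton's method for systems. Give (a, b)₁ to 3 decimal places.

(-1.295, -0.010)

At (-3, -1/2): F = (15.750, -13.250).
Jacobian J = [[4·a - b^2 - 2·b, -2·a·b - 2·a - 8·b], [b^2 - 3·b + 2, 2·a·b - 3·a + 2]].
At the point, J = [[-11.250, 7.000], [3.750, 14.000]] (det J = -183.750).
Solving J·Δ = −F gives Δ = (1.705, 0.490).
Then the next iterate is (a, b)₁ = (-1.295, -0.010).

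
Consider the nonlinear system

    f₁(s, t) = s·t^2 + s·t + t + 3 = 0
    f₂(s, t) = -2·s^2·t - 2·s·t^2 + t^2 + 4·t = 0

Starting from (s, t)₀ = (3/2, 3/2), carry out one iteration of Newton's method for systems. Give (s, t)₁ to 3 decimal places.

(1.914, -0.168)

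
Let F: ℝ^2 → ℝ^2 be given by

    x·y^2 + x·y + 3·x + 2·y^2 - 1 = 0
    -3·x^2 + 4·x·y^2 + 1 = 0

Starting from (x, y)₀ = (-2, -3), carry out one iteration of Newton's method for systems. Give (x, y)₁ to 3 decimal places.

At (-2, -3): F = (-1.000, -83.000).
Jacobian J = [[y^2 + y + 3, 2·x·y + x + 4·y], [-6·x + 4·y^2, 8·x·y]].
At the point, J = [[9.000, -2.000], [48.000, 48.000]] (det J = 528.000).
Solving J·Δ = −F gives Δ = (0.405, 1.324).
Then the next iterate is (x, y)₁ = (-1.595, -1.676).

(-1.595, -1.676)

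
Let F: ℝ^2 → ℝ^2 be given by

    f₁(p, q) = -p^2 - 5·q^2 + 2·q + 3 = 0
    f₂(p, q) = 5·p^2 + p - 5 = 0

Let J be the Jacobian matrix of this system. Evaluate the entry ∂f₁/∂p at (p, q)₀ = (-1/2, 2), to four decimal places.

1.0000

∂f₁/∂p = -2·p.
At (-1/2, 2) this is 1.0000.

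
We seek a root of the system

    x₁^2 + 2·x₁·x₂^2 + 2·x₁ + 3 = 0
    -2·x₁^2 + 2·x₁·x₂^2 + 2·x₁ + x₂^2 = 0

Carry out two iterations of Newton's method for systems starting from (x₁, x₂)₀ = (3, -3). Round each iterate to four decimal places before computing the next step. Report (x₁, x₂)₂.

(0.5885, -1.3776)

At (3, -3): F = (72.0000, 51.0000).
Jacobian J = [[2·x₁ + 2·x₂^2 + 2, 4·x₁·x₂], [-4·x₁ + 2·x₂^2 + 2, 4·x₁·x₂ + 2·x₂]].
At the point, J = [[26.0000, -36.0000], [8.0000, -42.0000]] (det J = -804.0000).
Solving J·Δ = −F gives Δ = (-1.4776, 0.9328).
Then the next iterate is (x₁, x₂)₁ = (1.5224, -2.0672).
Round to (1.5224, -2.0672) and repeat: F = (21.373894, 15.694104), J = [[13.591432, -12.588421], [4.457032, -16.722821]].
Δ = (-0.9339, 0.6896), so (x₁, x₂)₂ = (0.5885, -1.3776).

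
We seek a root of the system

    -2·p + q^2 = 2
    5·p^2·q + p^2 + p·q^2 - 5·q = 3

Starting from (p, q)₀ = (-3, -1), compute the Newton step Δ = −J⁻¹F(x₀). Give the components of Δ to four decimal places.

At (-3, -1): F = (5.0000, -37.0000).
Jacobian J = [[-2, 2·q], [10·p·q + 2·p + q^2, 5·p^2 + 2·p·q - 5]].
At the point, J = [[-2.0000, -2.0000], [25.0000, 46.0000]] (det J = -42.0000).
Solving J·Δ = −F gives Δ = (3.7143, -1.2143).

(3.7143, -1.2143)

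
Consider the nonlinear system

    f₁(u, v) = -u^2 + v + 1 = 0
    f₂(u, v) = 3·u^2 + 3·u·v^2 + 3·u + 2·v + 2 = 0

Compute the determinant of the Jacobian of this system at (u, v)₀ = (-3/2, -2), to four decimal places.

54.0000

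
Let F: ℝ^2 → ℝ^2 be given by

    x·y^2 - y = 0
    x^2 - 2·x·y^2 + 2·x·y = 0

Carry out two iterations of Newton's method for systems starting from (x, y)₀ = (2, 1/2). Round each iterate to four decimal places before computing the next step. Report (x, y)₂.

(0.7592, 1.6099)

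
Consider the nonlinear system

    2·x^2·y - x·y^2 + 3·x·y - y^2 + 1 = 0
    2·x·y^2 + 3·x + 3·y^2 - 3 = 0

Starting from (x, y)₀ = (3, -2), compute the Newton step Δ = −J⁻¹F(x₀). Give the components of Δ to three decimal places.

At (3, -2): F = (-69.000, 42.000).
Jacobian J = [[4·x·y - y^2 + 3·y, 2·x^2 - 2·x·y + 3·x - 2·y], [2·y^2 + 3, 4·x·y + 6·y]].
At the point, J = [[-34.000, 43.000], [11.000, -36.000]] (det J = 751.000).
Solving J·Δ = −F gives Δ = (-0.903, 0.891).

(-0.903, 0.891)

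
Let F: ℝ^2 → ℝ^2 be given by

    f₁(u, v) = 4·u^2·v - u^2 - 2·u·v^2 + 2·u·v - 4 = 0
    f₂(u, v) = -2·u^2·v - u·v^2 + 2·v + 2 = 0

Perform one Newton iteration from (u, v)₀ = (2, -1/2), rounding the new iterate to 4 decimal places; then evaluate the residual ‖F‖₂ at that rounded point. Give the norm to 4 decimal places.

At (2, -1/2): F = (-19.0000, 4.5000).
Jacobian J = [[8·u·v - 2·u - 2·v^2 + 2·v, 4·u^2 - 4·u·v + 2·u], [-4·u·v - v^2, -2·u^2 - 2·u·v + 2]].
At the point, J = [[-13.5000, 24.0000], [3.7500, -4.0000]] (det J = -36.0000).
Solving J·Δ = −F gives Δ = (-0.8889, 0.2917).
Then the next iterate is (u, v)₁ = (1.1111, -0.2083).
Re-evaluating at (1.1111, -0.2083): F = (-6.822468, 2.049501), so ‖F‖₂ = 7.1237.

7.1237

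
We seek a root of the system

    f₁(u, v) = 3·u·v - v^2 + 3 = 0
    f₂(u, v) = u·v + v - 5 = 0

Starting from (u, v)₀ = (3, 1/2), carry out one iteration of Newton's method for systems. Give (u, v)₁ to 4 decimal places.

(-23.5000, 4.5625)

At (3, 1/2): F = (7.2500, -3.0000).
Jacobian J = [[3·v, 3·u - 2·v], [v, u + 1]].
At the point, J = [[1.5000, 8.0000], [0.5000, 4.0000]] (det J = 2.0000).
Solving J·Δ = −F gives Δ = (-26.5000, 4.0625).
Then the next iterate is (u, v)₁ = (-23.5000, 4.5625).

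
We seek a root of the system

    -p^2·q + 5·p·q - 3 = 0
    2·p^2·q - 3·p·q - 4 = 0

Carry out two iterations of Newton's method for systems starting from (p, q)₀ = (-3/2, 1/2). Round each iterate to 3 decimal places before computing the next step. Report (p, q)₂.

At (-3/2, 1/2): F = (-7.875, 0.500).
Jacobian J = [[-2·p·q + 5·q, -p^2 + 5·p], [4·p·q - 3·q, 2·p^2 - 3·p]].
At the point, J = [[4.000, -9.750], [-4.500, 9.000]] (det J = -7.875).
Solving J·Δ = −F gives Δ = (-8.381, -4.246).
Then the next iterate is (p, q)₁ = (-9.881, -3.746).
Round to (-9.881, -3.746) and repeat: F = (547.80870, -846.51781), J = [[-92.75845, -147.03916], [159.29490, 224.91132]].
Δ = (0.493, 3.414), so (p, q)₂ = (-9.388, -0.332).

(-9.388, -0.332)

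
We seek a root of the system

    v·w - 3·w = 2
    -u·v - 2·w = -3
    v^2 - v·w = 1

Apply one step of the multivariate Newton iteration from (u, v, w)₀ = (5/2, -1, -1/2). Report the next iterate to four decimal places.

At (5/2, -1, -1/2): F = (0.0000, 6.5000, -0.5000).
Jacobian J = [[0, w, v - 3], [-v, -u, -2], [0, 2·v - w, -v]].
At the point, J = [[0.0000, -0.5000, -4.0000], [1.0000, -2.5000, -2.0000], [0.0000, -1.5000, 1.0000]] (det J = 6.5000).
Solving J·Δ = −F gives Δ = (-7.1923, -0.3077, 0.0385).
Then the next iterate is (u, v, w)₁ = (-4.6923, -1.3077, -0.4615).

(-4.6923, -1.3077, -0.4615)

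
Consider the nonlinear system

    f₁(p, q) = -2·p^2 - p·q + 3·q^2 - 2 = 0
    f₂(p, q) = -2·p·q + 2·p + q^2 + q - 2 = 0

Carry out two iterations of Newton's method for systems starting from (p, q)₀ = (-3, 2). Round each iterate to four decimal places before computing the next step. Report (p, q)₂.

At (-3, 2): F = (-2.0000, 10.0000).
Jacobian J = [[-4·p - q, -p + 6·q], [-2·q + 2, -2·p + 2·q + 1]].
At the point, J = [[10.0000, 15.0000], [-2.0000, 11.0000]] (det J = 140.0000).
Solving J·Δ = −F gives Δ = (1.2286, -0.6857).
Then the next iterate is (p, q)₁ = (-1.7714, 1.3143).
Round to (-1.7714, 1.3143) and repeat: F = (-0.765411, 2.155187), J = [[5.7713, 9.6572], [-0.6286, 7.1714]].
Δ = (0.5542, -0.2519), so (p, q)₂ = (-1.2172, 1.0624).

(-1.2172, 1.0624)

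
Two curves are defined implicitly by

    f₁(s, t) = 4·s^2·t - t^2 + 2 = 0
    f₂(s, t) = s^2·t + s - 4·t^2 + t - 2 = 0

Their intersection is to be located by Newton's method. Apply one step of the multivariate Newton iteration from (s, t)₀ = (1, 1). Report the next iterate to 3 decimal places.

(0.556, 0.278)

At (1, 1): F = (5.000, -3.000).
Jacobian J = [[8·s·t, 4·s^2 - 2·t], [2·s·t + 1, s^2 - 8·t + 1]].
At the point, J = [[8.000, 2.000], [3.000, -6.000]] (det J = -54.000).
Solving J·Δ = −F gives Δ = (-0.444, -0.722).
Then the next iterate is (s, t)₁ = (0.556, 0.278).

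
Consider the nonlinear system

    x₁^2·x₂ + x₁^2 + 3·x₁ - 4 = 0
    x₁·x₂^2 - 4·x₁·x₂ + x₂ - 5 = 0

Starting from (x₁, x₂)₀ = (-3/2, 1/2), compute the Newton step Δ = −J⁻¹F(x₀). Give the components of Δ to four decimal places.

At (-3/2, 1/2): F = (-5.1250, -1.8750).
Jacobian J = [[2·x₁·x₂ + 2·x₁ + 3, x₁^2], [x₂^2 - 4·x₂, 2·x₁·x₂ - 4·x₁ + 1]].
At the point, J = [[-1.5000, 2.2500], [-1.7500, 5.5000]] (det J = -4.3125).
Solving J·Δ = −F gives Δ = (-5.5580, -1.4275).

(-5.5580, -1.4275)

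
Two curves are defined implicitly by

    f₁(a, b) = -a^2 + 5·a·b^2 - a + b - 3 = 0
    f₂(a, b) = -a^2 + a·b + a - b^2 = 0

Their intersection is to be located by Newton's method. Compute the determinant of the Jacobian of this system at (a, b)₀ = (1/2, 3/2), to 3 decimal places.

-35.875

J = [[-2·a + 5·b^2 - 1, 10·a·b + 1], [-2·a + b + 1, a - 2·b]].
At the point, J = [[9.250, 8.500], [1.500, -2.500]].
det J = -35.875.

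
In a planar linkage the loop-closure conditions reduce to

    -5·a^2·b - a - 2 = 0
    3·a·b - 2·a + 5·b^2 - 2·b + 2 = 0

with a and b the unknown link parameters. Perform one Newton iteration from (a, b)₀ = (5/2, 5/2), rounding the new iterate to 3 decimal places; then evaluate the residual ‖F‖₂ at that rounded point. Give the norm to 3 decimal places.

26.499

At (5/2, 5/2): F = (-82.625, 42.000).
Jacobian J = [[-10·a·b - 1, -5·a^2], [3·b - 2, 3·a + 10·b - 2]].
At the point, J = [[-63.500, -31.250], [5.500, 30.500]] (det J = -1764.875).
Solving J·Δ = −F gives Δ = (-0.684, -1.254).
Then the next iterate is (a, b)₁ = (1.816, 1.246).
Re-evaluating at (1.816, 1.246): F = (-24.36164, 10.42679), so ‖F‖₂ = 26.499.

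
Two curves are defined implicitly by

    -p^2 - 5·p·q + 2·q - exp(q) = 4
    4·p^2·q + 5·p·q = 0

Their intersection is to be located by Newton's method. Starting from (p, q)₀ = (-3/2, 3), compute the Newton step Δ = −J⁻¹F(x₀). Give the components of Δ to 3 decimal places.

At (-3/2, 3): F = (2.16446, 4.500).
Jacobian J = [[-2·p - 5·q, -5·p - exp(q) + 2], [8·p·q + 5·q, 4·p^2 + 5·p]].
At the point, J = [[-12.000, -10.58554], [-21.000, 1.500]] (det J = -240.29628).
Solving J·Δ = −F gives Δ = (0.212, -0.036).

(0.212, -0.036)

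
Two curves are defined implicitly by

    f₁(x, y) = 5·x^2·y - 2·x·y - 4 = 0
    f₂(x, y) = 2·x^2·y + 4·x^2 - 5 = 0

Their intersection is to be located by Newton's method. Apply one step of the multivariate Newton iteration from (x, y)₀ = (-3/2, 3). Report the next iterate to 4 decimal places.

At (-3/2, 3): F = (38.7500, 17.5000).
Jacobian J = [[10·x·y - 2·y, 5·x^2 - 2·x], [4·x·y + 8·x, 2·x^2]].
At the point, J = [[-51.0000, 14.2500], [-30.0000, 4.5000]] (det J = 198.0000).
Solving J·Δ = −F gives Δ = (0.3788, -1.3636).
Then the next iterate is (x, y)₁ = (-1.1212, 1.6364).

(-1.1212, 1.6364)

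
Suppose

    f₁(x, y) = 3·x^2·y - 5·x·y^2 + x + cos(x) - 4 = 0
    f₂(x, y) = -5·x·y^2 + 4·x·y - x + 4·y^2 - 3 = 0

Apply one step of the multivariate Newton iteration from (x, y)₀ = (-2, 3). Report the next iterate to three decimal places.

(-1.490, 1.899)

At (-2, 3): F = (119.58385, 101.000).
Jacobian J = [[6·x·y - 5·y^2 - sin(x) + 1, 3·x^2 - 10·x·y], [-5·y^2 + 4·y - 1, -10·x·y + 4·x + 8·y]].
At the point, J = [[-79.09070, 72.000], [-34.000, 76.000]] (det J = -3562.89340).
Solving J·Δ = −F gives Δ = (0.510, -1.101).
Then the next iterate is (x, y)₁ = (-1.490, 1.899).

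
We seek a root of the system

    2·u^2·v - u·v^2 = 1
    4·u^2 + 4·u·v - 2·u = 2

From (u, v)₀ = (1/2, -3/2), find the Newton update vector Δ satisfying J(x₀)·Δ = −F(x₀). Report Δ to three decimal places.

At (1/2, -3/2): F = (-2.875, -5.000).
Jacobian J = [[4·u·v - v^2, 2·u^2 - 2·u·v], [8·u + 4·v - 2, 4·u]].
At the point, J = [[-5.250, 2.000], [-4.000, 2.000]] (det J = -2.500).
Solving J·Δ = −F gives Δ = (1.700, 5.900).

(1.700, 5.900)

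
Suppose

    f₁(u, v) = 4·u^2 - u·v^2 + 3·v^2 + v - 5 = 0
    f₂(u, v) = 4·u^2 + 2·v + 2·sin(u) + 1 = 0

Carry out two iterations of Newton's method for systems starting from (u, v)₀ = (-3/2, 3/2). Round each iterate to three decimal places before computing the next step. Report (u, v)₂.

(1.039, 1.963)

At (-3/2, 3/2): F = (15.625, 11.00501).
Jacobian J = [[8·u - v^2, -2·u·v + 6·v + 1], [8·u + 2·cos(u), 2]].
At the point, J = [[-14.250, 14.500], [-11.85853, 2.000]] (det J = 143.44862).
Solving J·Δ = −F gives Δ = (0.895, -0.198).
Then the next iterate is (u, v)₁ = (-0.605, 1.302).
Round to (-0.605, 1.302) and repeat: F = (3.87731, 3.93058), J = [[-6.53520, 10.38742], [-3.19500, 2.000]].
Δ = (1.644, 0.661), so (u, v)₂ = (1.039, 1.963).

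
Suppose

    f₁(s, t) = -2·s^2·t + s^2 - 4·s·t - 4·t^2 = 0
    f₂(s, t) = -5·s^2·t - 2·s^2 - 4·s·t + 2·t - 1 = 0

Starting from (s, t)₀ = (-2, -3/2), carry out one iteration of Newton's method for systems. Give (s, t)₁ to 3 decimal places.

(-1.925, -1.021)

At (-2, -3/2): F = (-5.000, 6.000).
Jacobian J = [[-4·s·t + 2·s - 4·t, -2·s^2 - 4·s - 8·t], [-10·s·t - 4·s - 4·t, -5·s^2 - 4·s + 2]].
At the point, J = [[-10.000, 12.000], [-16.000, -10.000]] (det J = 292.000).
Solving J·Δ = −F gives Δ = (0.075, 0.479).
Then the next iterate is (s, t)₁ = (-1.925, -1.021).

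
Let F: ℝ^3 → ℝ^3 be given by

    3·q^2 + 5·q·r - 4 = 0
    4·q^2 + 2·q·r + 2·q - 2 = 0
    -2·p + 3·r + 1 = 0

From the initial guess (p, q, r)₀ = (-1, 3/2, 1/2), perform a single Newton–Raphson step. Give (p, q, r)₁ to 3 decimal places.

At (-1, 3/2, 1/2): F = (6.500, 11.500, 4.500).
Jacobian J = [[0, 6·q + 5·r, 5·q], [0, 8·q + 2·r + 2, 2·q], [-2, 0, 3]].
At the point, J = [[0.000, 11.500, 7.500], [0.000, 15.000, 3.000], [-2.000, 0.000, 3.000]] (det J = 156.000).
Solving J·Δ = −F gives Δ = (2.918, -0.856, 0.446).
Then the next iterate is (p, q, r)₁ = (1.918, 0.644, 0.946).

(1.918, 0.644, 0.946)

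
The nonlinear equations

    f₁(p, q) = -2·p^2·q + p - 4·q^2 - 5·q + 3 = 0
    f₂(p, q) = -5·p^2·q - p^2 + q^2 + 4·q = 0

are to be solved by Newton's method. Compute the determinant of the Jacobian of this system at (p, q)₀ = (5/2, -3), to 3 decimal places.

-1485.750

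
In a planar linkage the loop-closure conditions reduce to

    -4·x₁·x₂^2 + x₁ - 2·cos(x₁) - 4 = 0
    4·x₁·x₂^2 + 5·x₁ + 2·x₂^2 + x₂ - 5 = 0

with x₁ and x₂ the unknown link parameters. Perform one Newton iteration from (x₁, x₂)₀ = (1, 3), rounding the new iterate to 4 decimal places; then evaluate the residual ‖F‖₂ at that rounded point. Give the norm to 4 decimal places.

20.8066

At (1, 3): F = (-40.080605, 57.0000).
Jacobian J = [[-4·x₂^2 + 2·sin(x₁) + 1, -8·x₁·x₂], [4·x₂^2 + 5, 8·x₁·x₂ + 4·x₂ + 1]].
At the point, J = [[-33.317058, -24.0000], [41.0000, 37.0000]] (det J = -248.731147).
Solving J·Δ = −F gives Δ = (-0.4623, -1.0283).
Then the next iterate is (x₁, x₂)₁ = (0.5377, 1.9717).
Re-evaluating at (0.5377, 1.9717): F = (-13.541530, 15.796854), so ‖F‖₂ = 20.8066.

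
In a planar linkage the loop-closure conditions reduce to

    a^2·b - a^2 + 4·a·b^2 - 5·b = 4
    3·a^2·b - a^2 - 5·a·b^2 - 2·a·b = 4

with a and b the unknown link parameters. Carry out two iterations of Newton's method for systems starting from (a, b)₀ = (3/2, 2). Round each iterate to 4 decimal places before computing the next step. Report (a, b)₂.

(12.3772, 1.6284)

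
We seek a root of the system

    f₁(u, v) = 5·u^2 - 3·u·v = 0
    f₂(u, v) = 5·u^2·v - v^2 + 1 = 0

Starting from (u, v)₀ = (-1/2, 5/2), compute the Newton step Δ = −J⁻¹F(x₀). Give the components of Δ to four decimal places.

(0.2371, -1.3571)

At (-1/2, 5/2): F = (5.0000, -2.1250).
Jacobian J = [[10·u - 3·v, -3·u], [10·u·v, 5·u^2 - 2·v]].
At the point, J = [[-12.5000, 1.5000], [-12.5000, -3.7500]] (det J = 65.6250).
Solving J·Δ = −F gives Δ = (0.2371, -1.3571).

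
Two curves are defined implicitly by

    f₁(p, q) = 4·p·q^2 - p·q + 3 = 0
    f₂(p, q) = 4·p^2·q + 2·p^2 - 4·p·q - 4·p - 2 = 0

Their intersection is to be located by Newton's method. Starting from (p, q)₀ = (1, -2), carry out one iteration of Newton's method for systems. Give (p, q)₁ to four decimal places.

At (1, -2): F = (21.0000, -4.0000).
Jacobian J = [[4·q^2 - q, 8·p·q - p], [8·p·q + 4·p - 4·q - 4, 4·p^2 - 4·p]].
At the point, J = [[18.0000, -17.0000], [-8.0000, 0.0000]] (det J = -136.0000).
Solving J·Δ = −F gives Δ = (-0.5000, 0.7059).
Then the next iterate is (p, q)₁ = (0.5000, -1.2941).

(0.5000, -1.2941)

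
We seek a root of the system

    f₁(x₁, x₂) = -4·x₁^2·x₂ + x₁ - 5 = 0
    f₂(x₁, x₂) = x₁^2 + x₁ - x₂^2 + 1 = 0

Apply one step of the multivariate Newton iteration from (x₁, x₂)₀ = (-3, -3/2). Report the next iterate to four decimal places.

At (-3, -3/2): F = (46.0000, 4.7500).
Jacobian J = [[-8·x₁·x₂ + 1, -4·x₁^2], [2·x₁ + 1, -2·x₂]].
At the point, J = [[-35.0000, -36.0000], [-5.0000, 3.0000]] (det J = -285.0000).
Solving J·Δ = −F gives Δ = (1.0842, 0.2237).
Then the next iterate is (x₁, x₂)₁ = (-1.9158, -1.2763).

(-1.9158, -1.2763)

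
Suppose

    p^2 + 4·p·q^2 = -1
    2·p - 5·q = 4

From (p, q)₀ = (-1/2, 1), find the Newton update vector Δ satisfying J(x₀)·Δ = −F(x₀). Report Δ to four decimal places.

(-5.1786, -4.0714)

At (-1/2, 1): F = (-0.7500, -10.0000).
Jacobian J = [[2·p + 4·q^2, 8·p·q], [2, -5]].
At the point, J = [[3.0000, -4.0000], [2.0000, -5.0000]] (det J = -7.0000).
Solving J·Δ = −F gives Δ = (-5.1786, -4.0714).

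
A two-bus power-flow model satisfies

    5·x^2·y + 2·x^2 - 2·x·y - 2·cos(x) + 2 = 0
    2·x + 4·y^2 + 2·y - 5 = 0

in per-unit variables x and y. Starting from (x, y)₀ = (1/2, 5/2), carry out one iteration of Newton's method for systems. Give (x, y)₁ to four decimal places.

At (1/2, 5/2): F = (1.369835, 26.0000).
Jacobian J = [[10·x·y + 4·x - 2·y + 2·sin(x), 5·x^2 - 2·x], [2, 8·y + 2]].
At the point, J = [[10.458851, 0.2500], [2.0000, 22.0000]] (det J = 229.594724).
Solving J·Δ = −F gives Δ = (-0.1029, -1.1725).
Then the next iterate is (x, y)₁ = (0.3971, 1.3275).

(0.3971, 1.3275)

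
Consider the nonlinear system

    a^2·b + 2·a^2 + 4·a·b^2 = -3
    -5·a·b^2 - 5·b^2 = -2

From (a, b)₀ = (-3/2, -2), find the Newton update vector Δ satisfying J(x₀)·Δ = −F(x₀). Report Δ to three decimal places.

At (-3/2, -2): F = (-21.000, 12.000).
Jacobian J = [[2·a·b + 4·a + 4·b^2, a^2 + 8·a·b], [-5·b^2, -10·a·b - 10·b]].
At the point, J = [[16.000, 26.250], [-20.000, -10.000]] (det J = 365.000).
Solving J·Δ = −F gives Δ = (0.288, 0.625).

(0.288, 0.625)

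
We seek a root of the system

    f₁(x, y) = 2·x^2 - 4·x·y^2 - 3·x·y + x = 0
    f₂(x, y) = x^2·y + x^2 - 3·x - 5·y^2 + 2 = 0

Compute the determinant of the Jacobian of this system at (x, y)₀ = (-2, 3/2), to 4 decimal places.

615.5000

J = [[4·x - 4·y^2 - 3·y + 1, -8·x·y - 3·x], [2·x·y + 2·x - 3, x^2 - 10·y]].
At the point, J = [[-20.5000, 30.0000], [-13.0000, -11.0000]].
det J = 615.5000.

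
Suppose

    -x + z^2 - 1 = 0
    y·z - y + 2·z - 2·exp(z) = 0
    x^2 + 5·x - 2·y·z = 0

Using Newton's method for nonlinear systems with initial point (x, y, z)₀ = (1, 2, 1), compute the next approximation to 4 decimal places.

(-4.7844, -12.4611, -1.3922)

At (1, 2, 1): F = (-1.0000, -3.436564, 2.0000).
Jacobian J = [[-1, 0, 2·z], [0, z - 1, y - 2·exp(z) + 2], [2·x + 5, -2·z, -2·y]].
At the point, J = [[-1.0000, 0.0000, 2.0000], [0.0000, 0.0000, -1.436564], [7.0000, -2.0000, -4.0000]] (det J = 2.873127).
Solving J·Δ = −F gives Δ = (-5.7844, -14.4611, -2.3922).
Then the next iterate is (x, y, z)₁ = (-4.7844, -12.4611, -1.3922).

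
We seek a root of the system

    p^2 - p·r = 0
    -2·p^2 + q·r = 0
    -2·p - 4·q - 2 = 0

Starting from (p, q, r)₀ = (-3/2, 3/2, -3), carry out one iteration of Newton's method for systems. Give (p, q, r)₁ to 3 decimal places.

(-1.100, 0.050, -1.500)

At (-3/2, 3/2, -3): F = (-2.250, -9.000, -5.000).
Jacobian J = [[2·p - r, 0, -p], [-4·p, r, q], [-2, -4, 0]].
At the point, J = [[0.000, 0.000, 1.500], [6.000, -3.000, 1.500], [-2.000, -4.000, 0.000]] (det J = -45.000).
Solving J·Δ = −F gives Δ = (0.400, -1.450, 1.500).
Then the next iterate is (p, q, r)₁ = (-1.100, 0.050, -1.500).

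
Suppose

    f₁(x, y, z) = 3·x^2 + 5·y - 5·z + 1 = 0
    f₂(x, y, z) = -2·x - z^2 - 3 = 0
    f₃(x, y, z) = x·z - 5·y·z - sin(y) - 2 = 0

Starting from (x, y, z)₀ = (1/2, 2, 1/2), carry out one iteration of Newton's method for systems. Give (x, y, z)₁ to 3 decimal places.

(-1.323, 0.640, -0.104)

At (1/2, 2, 1/2): F = (9.250, -4.250, -7.65930).
Jacobian J = [[6·x, 5, -5], [-2, 0, -2·z], [z, -5·z - cos(y), x - 5·y]].
At the point, J = [[3.000, 5.000, -5.000], [-2.000, 0.000, -1.000], [0.500, -2.08385, -9.500]] (det J = -124.59009).
Solving J·Δ = −F gives Δ = (-1.823, -1.360, -0.604).
Then the next iterate is (x, y, z)₁ = (-1.323, 0.640, -0.104).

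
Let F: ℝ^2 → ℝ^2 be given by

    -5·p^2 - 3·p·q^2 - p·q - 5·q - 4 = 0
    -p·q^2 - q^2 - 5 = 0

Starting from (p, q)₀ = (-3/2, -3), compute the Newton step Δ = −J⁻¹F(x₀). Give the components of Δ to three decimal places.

(-0.495, 1.318)

At (-3/2, -3): F = (35.750, -0.500).
Jacobian J = [[-10·p - 3·q^2 - q, -6·p·q - p - 5], [-q^2, -2·p·q - 2·q]].
At the point, J = [[-9.000, -30.500], [-9.000, -3.000]] (det J = -247.500).
Solving J·Δ = −F gives Δ = (-0.495, 1.318).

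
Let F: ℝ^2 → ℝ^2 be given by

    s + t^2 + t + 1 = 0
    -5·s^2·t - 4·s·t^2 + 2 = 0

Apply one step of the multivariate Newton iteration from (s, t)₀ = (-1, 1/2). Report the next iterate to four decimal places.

(-1.1944, 0.2222)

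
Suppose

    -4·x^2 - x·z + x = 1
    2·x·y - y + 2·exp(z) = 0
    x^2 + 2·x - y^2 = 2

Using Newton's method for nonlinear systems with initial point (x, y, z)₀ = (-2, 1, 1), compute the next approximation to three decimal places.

(-0.516, -1.984, -2.370)

At (-2, 1, 1): F = (-17.000, 0.43656, -3.000).
Jacobian J = [[-8·x - z + 1, 0, -x], [2·y, 2·x - 1, 2·exp(z)], [2·x + 2, -2·y, 0]].
At the point, J = [[16.000, 0.000, 2.000], [2.000, -5.000, 5.43656], [-2.000, -2.000, 0.000]] (det J = 145.97004).
Solving J·Δ = −F gives Δ = (1.484, -2.984, -3.370).
Then the next iterate is (x, y, z)₁ = (-0.516, -1.984, -2.370).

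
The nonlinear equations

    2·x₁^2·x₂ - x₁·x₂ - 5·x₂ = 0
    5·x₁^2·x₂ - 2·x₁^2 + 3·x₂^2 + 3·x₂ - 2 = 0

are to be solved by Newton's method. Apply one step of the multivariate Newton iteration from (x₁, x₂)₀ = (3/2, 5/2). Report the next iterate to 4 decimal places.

(1.6178, 0.7364)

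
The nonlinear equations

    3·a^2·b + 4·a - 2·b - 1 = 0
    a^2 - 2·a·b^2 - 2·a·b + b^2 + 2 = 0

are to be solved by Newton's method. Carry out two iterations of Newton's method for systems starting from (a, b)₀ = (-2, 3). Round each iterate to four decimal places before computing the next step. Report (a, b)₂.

At (-2, 3): F = (21.0000, 63.0000).
Jacobian J = [[6·a·b + 4, 3·a^2 - 2], [2·a - 2·b^2 - 2·b, -4·a·b - 2·a + 2·b]].
At the point, J = [[-32.0000, 10.0000], [-28.0000, 34.0000]] (det J = -808.0000).
Solving J·Δ = −F gives Δ = (0.1040, -1.7673).
Then the next iterate is (a, b)₁ = (-1.8960, 1.2327).
Round to (-1.8960, 1.2327) and repeat: F = (2.244589, 17.550895), J = [[-10.023195, 8.784448], [-9.296499, 15.606197]].
Δ = (-1.5937, -2.0740), so (a, b)₂ = (-3.4897, -0.8413).

(-3.4897, -0.8413)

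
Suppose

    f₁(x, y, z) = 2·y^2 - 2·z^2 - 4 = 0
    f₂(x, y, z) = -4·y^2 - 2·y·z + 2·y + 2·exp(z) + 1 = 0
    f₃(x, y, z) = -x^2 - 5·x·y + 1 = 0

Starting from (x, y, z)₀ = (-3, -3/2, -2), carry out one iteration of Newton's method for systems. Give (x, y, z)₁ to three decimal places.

At (-3, -3/2, -2): F = (-7.500, -16.72933, -30.500).
Jacobian J = [[0, 4·y, -4·z], [0, -8·y - 2·z + 2, -2·y + 2·exp(z)], [-2·x - 5·y, -5·x, 0]].
At the point, J = [[0.000, -6.000, 8.000], [0.000, 18.000, 3.27067], [13.500, 15.000, 0.000]] (det J = -2208.92432).
Solving J·Δ = −F gives Δ = (1.517, 0.668, 1.439).
Then the next iterate is (x, y, z)₁ = (-1.483, -0.832, -0.561).

(-1.483, -0.832, -0.561)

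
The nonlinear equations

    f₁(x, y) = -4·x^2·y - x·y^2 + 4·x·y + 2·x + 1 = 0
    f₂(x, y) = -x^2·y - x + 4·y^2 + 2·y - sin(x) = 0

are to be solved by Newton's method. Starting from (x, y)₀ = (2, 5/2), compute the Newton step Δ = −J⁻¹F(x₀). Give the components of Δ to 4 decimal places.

At (2, 5/2): F = (-27.5000, 17.090703).
Jacobian J = [[-8·x·y - y^2 + 4·y + 2, -4·x^2 - 2·x·y + 4·x], [-2·x·y - cos(x) - 1, -x^2 + 8·y + 2]].
At the point, J = [[-34.2500, -18.0000], [-10.583853, 18.0000]] (det J = -807.009357).
Solving J·Δ = −F gives Δ = (-0.2322, -1.0860).

(-0.2322, -1.0860)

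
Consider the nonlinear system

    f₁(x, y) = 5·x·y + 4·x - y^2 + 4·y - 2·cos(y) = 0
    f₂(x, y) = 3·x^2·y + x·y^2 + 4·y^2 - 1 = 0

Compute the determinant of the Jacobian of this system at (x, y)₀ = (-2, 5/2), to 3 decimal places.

130.177

J = [[5·y + 4, 5·x - 2·y + 2·sin(y) + 4], [6·x·y + y^2, 3·x^2 + 2·x·y + 8·y]].
At the point, J = [[16.500, -9.80306], [-23.750, 22.000]].
det J = 130.177.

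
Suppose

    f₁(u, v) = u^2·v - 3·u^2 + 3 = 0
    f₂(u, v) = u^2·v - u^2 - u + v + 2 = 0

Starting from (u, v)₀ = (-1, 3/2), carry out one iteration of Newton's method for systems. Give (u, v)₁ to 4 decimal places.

(-0.7500, -0.7500)

At (-1, 3/2): F = (1.5000, 5.0000).
Jacobian J = [[2·u·v - 6·u, u^2], [2·u·v - 2·u - 1, u^2 + 1]].
At the point, J = [[3.0000, 1.0000], [-2.0000, 2.0000]] (det J = 8.0000).
Solving J·Δ = −F gives Δ = (0.2500, -2.2500).
Then the next iterate is (u, v)₁ = (-0.7500, -0.7500).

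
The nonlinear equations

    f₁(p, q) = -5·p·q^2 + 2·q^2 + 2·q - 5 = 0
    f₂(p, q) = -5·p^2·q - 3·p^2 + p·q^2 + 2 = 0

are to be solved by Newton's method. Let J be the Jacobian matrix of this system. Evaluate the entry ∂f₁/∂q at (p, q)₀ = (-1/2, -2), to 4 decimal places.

-16.0000

∂f₁/∂q = -10·p·q + 4·q + 2.
At (-1/2, -2) this is -16.0000.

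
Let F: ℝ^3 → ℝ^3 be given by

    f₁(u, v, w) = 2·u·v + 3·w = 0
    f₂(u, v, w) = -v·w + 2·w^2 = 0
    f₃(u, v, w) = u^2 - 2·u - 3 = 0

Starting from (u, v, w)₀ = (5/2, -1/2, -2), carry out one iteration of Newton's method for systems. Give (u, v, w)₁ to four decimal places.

(3.0833, 0.5833, -0.7778)

At (5/2, -1/2, -2): F = (-8.5000, 7.0000, -1.7500).
Jacobian J = [[2·v, 2·u, 3], [0, -w, -v + 4·w], [2·u - 2, 0, 0]].
At the point, J = [[-1.0000, 5.0000, 3.0000], [0.0000, 2.0000, -7.5000], [3.0000, 0.0000, 0.0000]] (det J = -130.5000).
Solving J·Δ = −F gives Δ = (0.5833, 1.0833, 1.2222).
Then the next iterate is (u, v, w)₁ = (3.0833, 0.5833, -0.7778).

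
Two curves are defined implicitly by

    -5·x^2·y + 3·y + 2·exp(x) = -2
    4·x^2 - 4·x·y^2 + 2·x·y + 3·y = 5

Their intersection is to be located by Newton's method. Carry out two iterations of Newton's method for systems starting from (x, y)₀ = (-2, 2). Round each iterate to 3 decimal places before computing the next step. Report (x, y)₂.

At (-2, 2): F = (-31.72933, 41.000).
Jacobian J = [[-10·x·y + 2·exp(x), -5·x^2 + 3], [8·x - 4·y^2 + 2·y, -8·x·y + 2·x + 3]].
At the point, J = [[40.27067, -17.000], [-28.000, 31.000]] (det J = 772.39079).
Solving J·Δ = −F gives Δ = (0.371, -0.987).
Then the next iterate is (x, y)₁ = (-1.629, 1.013).
Round to (-1.629, 1.013) and repeat: F = (-8.00944, 12.03973), J = [[16.89402, -10.26821], [-15.11068, 12.94342]].
Δ = (-0.314, -1.297), so (x, y)₂ = (-1.943, -0.284).

(-1.943, -0.284)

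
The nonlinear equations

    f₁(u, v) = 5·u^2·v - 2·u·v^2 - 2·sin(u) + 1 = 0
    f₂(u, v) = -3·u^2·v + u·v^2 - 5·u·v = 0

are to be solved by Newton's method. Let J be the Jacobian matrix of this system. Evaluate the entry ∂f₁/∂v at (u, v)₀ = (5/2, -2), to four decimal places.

∂f₁/∂v = 5·u^2 - 4·u·v.
At (5/2, -2) this is 51.2500.

51.2500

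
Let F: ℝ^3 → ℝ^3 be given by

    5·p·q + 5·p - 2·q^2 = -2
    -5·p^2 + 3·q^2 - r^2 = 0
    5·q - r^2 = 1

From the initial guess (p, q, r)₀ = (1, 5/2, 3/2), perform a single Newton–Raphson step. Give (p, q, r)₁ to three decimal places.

(0.350, 1.625, 3.125)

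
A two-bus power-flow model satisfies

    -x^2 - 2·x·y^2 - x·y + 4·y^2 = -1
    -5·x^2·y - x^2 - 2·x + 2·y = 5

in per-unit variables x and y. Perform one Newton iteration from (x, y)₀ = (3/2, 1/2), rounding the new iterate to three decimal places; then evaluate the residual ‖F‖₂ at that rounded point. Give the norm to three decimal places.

5.158

At (3/2, 1/2): F = (-1.750, -14.875).
Jacobian J = [[-2·x - 2·y^2 - y, -4·x·y - x + 8·y], [-10·x·y - 2·x - 2, -5·x^2 + 2]].
At the point, J = [[-4.000, -0.500], [-12.500, -9.250]] (det J = 30.750).
Solving J·Δ = −F gives Δ = (-0.285, -1.224).
Then the next iterate is (x, y)₁ = (1.215, -0.724).
Re-evaluating at (1.215, -0.724): F = (1.22639, -5.01029), so ‖F‖₂ = 5.158.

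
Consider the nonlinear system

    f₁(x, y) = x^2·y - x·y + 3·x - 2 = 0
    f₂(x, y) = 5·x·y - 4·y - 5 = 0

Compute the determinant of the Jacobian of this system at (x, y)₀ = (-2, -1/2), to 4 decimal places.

-62.0000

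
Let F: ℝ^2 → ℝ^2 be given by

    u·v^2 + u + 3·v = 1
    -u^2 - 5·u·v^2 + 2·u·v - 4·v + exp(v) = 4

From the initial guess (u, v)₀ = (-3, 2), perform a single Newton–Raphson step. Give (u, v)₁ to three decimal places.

(-1.658, 1.635)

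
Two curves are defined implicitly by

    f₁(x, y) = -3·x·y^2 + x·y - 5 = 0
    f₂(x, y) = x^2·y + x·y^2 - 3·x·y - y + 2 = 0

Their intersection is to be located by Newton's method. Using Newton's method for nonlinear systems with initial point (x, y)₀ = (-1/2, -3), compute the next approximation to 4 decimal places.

(-0.4124, -2.2241)

At (-1/2, -3): F = (10.0000, -4.7500).
Jacobian J = [[-3·y^2 + y, -6·x·y + x], [2·x·y + y^2 - 3·y, x^2 + 2·x·y - 3·x - 1]].
At the point, J = [[-30.0000, -9.5000], [21.0000, 3.7500]] (det J = 87.0000).
Solving J·Δ = −F gives Δ = (0.0876, 0.7759).
Then the next iterate is (x, y)₁ = (-0.4124, -2.2241).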